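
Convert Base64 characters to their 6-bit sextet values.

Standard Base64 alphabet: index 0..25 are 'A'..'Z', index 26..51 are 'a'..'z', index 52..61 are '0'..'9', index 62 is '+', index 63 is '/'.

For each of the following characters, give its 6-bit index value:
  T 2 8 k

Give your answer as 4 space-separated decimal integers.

Answer: 19 54 60 36

Derivation:
'T': A..Z range, ord('T') − ord('A') = 19
'2': 0..9 range, 52 + ord('2') − ord('0') = 54
'8': 0..9 range, 52 + ord('8') − ord('0') = 60
'k': a..z range, 26 + ord('k') − ord('a') = 36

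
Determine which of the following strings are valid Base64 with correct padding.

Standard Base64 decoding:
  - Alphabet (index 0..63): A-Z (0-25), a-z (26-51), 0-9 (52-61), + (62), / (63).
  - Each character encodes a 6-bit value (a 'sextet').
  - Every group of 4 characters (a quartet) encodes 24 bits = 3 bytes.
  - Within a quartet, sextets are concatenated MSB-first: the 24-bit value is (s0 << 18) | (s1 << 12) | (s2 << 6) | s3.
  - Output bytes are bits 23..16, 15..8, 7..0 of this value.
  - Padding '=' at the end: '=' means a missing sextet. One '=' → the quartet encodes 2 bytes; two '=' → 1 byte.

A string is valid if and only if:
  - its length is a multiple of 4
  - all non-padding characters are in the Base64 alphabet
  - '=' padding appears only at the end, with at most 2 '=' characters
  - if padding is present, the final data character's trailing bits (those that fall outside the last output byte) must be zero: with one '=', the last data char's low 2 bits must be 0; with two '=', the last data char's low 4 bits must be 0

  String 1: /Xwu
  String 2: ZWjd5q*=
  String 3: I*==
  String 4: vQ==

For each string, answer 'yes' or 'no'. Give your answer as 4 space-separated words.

String 1: '/Xwu' → valid
String 2: 'ZWjd5q*=' → invalid (bad char(s): ['*'])
String 3: 'I*==' → invalid (bad char(s): ['*'])
String 4: 'vQ==' → valid

Answer: yes no no yes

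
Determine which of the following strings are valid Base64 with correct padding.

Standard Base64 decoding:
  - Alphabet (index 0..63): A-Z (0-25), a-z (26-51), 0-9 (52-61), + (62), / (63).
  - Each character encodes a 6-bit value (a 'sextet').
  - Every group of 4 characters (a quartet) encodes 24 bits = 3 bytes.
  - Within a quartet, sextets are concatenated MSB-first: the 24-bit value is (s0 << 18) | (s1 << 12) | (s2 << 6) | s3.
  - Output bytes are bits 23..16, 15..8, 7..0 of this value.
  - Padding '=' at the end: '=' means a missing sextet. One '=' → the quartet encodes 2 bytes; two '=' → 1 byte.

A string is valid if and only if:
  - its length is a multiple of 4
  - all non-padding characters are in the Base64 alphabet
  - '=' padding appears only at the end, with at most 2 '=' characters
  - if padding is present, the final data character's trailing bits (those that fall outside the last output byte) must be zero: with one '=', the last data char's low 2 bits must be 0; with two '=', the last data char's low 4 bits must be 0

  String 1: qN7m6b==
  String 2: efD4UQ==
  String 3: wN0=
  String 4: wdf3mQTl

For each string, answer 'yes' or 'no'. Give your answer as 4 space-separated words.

Answer: no yes yes yes

Derivation:
String 1: 'qN7m6b==' → invalid (bad trailing bits)
String 2: 'efD4UQ==' → valid
String 3: 'wN0=' → valid
String 4: 'wdf3mQTl' → valid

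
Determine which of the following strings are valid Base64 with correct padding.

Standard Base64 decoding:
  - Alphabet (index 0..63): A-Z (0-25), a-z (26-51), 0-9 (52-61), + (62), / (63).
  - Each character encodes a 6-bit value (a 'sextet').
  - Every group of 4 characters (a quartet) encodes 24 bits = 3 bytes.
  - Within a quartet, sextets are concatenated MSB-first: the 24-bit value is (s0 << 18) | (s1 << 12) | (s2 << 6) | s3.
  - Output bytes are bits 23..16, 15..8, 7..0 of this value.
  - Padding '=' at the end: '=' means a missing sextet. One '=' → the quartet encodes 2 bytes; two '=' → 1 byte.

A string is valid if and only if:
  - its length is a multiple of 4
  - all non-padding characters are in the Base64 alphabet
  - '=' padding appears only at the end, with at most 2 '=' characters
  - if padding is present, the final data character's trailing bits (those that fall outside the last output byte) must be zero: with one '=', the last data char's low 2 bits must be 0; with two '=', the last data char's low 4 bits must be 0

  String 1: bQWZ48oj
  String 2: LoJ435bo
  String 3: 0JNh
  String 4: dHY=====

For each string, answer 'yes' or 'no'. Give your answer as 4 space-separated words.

Answer: yes yes yes no

Derivation:
String 1: 'bQWZ48oj' → valid
String 2: 'LoJ435bo' → valid
String 3: '0JNh' → valid
String 4: 'dHY=====' → invalid (5 pad chars (max 2))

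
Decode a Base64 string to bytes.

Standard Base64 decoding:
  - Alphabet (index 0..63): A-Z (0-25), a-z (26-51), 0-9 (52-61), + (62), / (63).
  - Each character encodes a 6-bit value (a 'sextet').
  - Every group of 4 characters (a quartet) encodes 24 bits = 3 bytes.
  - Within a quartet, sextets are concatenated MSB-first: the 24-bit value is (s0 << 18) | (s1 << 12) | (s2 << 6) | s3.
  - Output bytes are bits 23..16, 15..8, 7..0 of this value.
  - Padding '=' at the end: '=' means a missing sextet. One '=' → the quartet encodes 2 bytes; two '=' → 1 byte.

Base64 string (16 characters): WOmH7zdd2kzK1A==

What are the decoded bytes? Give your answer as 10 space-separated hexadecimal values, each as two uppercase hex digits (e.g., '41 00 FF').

After char 0 ('W'=22): chars_in_quartet=1 acc=0x16 bytes_emitted=0
After char 1 ('O'=14): chars_in_quartet=2 acc=0x58E bytes_emitted=0
After char 2 ('m'=38): chars_in_quartet=3 acc=0x163A6 bytes_emitted=0
After char 3 ('H'=7): chars_in_quartet=4 acc=0x58E987 -> emit 58 E9 87, reset; bytes_emitted=3
After char 4 ('7'=59): chars_in_quartet=1 acc=0x3B bytes_emitted=3
After char 5 ('z'=51): chars_in_quartet=2 acc=0xEF3 bytes_emitted=3
After char 6 ('d'=29): chars_in_quartet=3 acc=0x3BCDD bytes_emitted=3
After char 7 ('d'=29): chars_in_quartet=4 acc=0xEF375D -> emit EF 37 5D, reset; bytes_emitted=6
After char 8 ('2'=54): chars_in_quartet=1 acc=0x36 bytes_emitted=6
After char 9 ('k'=36): chars_in_quartet=2 acc=0xDA4 bytes_emitted=6
After char 10 ('z'=51): chars_in_quartet=3 acc=0x36933 bytes_emitted=6
After char 11 ('K'=10): chars_in_quartet=4 acc=0xDA4CCA -> emit DA 4C CA, reset; bytes_emitted=9
After char 12 ('1'=53): chars_in_quartet=1 acc=0x35 bytes_emitted=9
After char 13 ('A'=0): chars_in_quartet=2 acc=0xD40 bytes_emitted=9
Padding '==': partial quartet acc=0xD40 -> emit D4; bytes_emitted=10

Answer: 58 E9 87 EF 37 5D DA 4C CA D4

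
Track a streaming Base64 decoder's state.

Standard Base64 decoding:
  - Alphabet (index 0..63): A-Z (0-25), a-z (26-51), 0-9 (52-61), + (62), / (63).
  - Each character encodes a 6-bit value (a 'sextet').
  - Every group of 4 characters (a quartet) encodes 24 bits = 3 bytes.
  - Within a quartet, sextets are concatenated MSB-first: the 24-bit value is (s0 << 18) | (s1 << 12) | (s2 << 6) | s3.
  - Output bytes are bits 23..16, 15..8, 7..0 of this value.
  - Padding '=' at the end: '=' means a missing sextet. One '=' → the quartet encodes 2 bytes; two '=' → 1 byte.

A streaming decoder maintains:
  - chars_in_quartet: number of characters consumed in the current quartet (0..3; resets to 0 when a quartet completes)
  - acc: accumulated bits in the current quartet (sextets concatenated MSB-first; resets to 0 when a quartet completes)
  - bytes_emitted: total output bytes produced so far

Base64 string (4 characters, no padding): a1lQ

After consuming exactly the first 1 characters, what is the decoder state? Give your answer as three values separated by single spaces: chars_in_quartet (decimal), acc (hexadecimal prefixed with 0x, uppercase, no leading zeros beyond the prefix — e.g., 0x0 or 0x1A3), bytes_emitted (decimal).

After char 0 ('a'=26): chars_in_quartet=1 acc=0x1A bytes_emitted=0

Answer: 1 0x1A 0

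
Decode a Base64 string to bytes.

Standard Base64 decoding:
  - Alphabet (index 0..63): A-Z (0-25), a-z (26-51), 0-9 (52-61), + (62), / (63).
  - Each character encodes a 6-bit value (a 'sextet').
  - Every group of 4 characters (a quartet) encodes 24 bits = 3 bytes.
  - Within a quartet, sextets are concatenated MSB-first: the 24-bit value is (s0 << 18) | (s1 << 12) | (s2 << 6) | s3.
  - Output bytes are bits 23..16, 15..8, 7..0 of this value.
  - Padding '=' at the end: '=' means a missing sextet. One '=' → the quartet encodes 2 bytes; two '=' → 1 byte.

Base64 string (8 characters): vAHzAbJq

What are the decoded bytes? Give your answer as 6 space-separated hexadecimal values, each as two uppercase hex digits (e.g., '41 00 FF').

Answer: BC 01 F3 01 B2 6A

Derivation:
After char 0 ('v'=47): chars_in_quartet=1 acc=0x2F bytes_emitted=0
After char 1 ('A'=0): chars_in_quartet=2 acc=0xBC0 bytes_emitted=0
After char 2 ('H'=7): chars_in_quartet=3 acc=0x2F007 bytes_emitted=0
After char 3 ('z'=51): chars_in_quartet=4 acc=0xBC01F3 -> emit BC 01 F3, reset; bytes_emitted=3
After char 4 ('A'=0): chars_in_quartet=1 acc=0x0 bytes_emitted=3
After char 5 ('b'=27): chars_in_quartet=2 acc=0x1B bytes_emitted=3
After char 6 ('J'=9): chars_in_quartet=3 acc=0x6C9 bytes_emitted=3
After char 7 ('q'=42): chars_in_quartet=4 acc=0x1B26A -> emit 01 B2 6A, reset; bytes_emitted=6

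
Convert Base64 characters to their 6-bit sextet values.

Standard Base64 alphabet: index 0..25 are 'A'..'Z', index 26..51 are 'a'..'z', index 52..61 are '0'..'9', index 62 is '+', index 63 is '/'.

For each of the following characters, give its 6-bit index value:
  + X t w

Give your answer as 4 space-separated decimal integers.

'+': index 62
'X': A..Z range, ord('X') − ord('A') = 23
't': a..z range, 26 + ord('t') − ord('a') = 45
'w': a..z range, 26 + ord('w') − ord('a') = 48

Answer: 62 23 45 48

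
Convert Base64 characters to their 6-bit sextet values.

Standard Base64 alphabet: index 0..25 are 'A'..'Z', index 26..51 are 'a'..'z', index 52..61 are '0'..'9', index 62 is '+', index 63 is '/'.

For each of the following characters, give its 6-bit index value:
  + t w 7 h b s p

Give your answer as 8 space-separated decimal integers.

Answer: 62 45 48 59 33 27 44 41

Derivation:
'+': index 62
't': a..z range, 26 + ord('t') − ord('a') = 45
'w': a..z range, 26 + ord('w') − ord('a') = 48
'7': 0..9 range, 52 + ord('7') − ord('0') = 59
'h': a..z range, 26 + ord('h') − ord('a') = 33
'b': a..z range, 26 + ord('b') − ord('a') = 27
's': a..z range, 26 + ord('s') − ord('a') = 44
'p': a..z range, 26 + ord('p') − ord('a') = 41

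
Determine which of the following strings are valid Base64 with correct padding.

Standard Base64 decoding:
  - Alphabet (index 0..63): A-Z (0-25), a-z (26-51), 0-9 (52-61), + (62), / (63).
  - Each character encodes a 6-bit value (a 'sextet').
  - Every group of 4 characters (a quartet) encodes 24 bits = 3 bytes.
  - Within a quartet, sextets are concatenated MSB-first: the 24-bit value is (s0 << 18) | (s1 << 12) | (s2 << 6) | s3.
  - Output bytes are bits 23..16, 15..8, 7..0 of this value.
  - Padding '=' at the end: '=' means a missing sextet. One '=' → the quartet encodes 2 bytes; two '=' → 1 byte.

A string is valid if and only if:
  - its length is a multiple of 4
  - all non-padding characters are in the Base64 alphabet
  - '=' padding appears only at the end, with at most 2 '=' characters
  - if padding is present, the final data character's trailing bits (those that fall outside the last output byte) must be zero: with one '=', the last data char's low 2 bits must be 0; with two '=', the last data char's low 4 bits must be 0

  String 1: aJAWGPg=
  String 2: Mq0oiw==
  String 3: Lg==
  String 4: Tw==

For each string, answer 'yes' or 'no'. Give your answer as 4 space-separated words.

String 1: 'aJAWGPg=' → valid
String 2: 'Mq0oiw==' → valid
String 3: 'Lg==' → valid
String 4: 'Tw==' → valid

Answer: yes yes yes yes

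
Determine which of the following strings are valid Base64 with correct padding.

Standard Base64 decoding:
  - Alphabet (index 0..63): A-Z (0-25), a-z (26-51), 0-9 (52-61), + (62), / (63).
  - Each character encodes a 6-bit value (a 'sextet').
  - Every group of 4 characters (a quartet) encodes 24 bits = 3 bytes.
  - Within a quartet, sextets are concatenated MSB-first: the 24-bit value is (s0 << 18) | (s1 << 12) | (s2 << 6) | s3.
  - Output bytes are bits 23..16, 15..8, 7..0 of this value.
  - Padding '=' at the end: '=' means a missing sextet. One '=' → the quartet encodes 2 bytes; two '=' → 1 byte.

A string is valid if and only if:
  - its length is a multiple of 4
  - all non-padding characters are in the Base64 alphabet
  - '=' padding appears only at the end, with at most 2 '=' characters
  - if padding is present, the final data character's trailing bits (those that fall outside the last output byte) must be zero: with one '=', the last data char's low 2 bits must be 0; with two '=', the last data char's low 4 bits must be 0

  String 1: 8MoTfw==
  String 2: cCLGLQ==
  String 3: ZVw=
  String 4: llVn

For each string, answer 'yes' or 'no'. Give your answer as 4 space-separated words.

String 1: '8MoTfw==' → valid
String 2: 'cCLGLQ==' → valid
String 3: 'ZVw=' → valid
String 4: 'llVn' → valid

Answer: yes yes yes yes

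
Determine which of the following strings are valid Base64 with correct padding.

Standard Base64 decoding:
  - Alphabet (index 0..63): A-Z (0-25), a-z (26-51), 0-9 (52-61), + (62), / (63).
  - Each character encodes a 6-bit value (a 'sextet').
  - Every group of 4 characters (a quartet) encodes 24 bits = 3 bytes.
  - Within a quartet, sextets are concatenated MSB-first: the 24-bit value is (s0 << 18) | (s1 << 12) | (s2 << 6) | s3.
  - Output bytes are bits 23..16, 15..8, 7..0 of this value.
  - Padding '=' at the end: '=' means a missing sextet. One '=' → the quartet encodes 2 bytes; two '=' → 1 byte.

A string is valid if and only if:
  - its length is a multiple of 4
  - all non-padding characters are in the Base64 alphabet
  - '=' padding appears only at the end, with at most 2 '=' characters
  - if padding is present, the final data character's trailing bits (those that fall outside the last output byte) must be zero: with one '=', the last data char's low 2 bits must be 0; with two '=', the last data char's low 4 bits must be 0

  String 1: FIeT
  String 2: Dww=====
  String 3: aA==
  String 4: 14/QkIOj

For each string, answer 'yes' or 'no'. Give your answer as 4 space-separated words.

Answer: yes no yes yes

Derivation:
String 1: 'FIeT' → valid
String 2: 'Dww=====' → invalid (5 pad chars (max 2))
String 3: 'aA==' → valid
String 4: '14/QkIOj' → valid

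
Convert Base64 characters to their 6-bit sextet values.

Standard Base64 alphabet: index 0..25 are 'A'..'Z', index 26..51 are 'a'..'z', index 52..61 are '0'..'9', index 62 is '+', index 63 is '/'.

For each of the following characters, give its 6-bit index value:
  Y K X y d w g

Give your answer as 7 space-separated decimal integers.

Answer: 24 10 23 50 29 48 32

Derivation:
'Y': A..Z range, ord('Y') − ord('A') = 24
'K': A..Z range, ord('K') − ord('A') = 10
'X': A..Z range, ord('X') − ord('A') = 23
'y': a..z range, 26 + ord('y') − ord('a') = 50
'd': a..z range, 26 + ord('d') − ord('a') = 29
'w': a..z range, 26 + ord('w') − ord('a') = 48
'g': a..z range, 26 + ord('g') − ord('a') = 32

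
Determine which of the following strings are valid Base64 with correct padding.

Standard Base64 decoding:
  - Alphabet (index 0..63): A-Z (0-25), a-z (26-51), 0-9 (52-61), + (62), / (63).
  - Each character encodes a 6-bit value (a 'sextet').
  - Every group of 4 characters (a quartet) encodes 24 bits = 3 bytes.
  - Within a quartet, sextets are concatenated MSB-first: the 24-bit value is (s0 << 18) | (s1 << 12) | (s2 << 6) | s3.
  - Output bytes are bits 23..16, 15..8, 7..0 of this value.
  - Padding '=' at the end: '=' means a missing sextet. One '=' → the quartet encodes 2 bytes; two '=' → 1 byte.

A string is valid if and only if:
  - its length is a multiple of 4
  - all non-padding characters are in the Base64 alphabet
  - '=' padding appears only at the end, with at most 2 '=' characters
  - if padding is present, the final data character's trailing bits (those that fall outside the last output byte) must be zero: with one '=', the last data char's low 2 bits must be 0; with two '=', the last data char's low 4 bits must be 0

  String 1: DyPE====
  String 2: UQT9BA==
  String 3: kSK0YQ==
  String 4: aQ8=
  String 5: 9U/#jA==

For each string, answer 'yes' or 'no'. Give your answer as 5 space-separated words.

Answer: no yes yes yes no

Derivation:
String 1: 'DyPE====' → invalid (4 pad chars (max 2))
String 2: 'UQT9BA==' → valid
String 3: 'kSK0YQ==' → valid
String 4: 'aQ8=' → valid
String 5: '9U/#jA==' → invalid (bad char(s): ['#'])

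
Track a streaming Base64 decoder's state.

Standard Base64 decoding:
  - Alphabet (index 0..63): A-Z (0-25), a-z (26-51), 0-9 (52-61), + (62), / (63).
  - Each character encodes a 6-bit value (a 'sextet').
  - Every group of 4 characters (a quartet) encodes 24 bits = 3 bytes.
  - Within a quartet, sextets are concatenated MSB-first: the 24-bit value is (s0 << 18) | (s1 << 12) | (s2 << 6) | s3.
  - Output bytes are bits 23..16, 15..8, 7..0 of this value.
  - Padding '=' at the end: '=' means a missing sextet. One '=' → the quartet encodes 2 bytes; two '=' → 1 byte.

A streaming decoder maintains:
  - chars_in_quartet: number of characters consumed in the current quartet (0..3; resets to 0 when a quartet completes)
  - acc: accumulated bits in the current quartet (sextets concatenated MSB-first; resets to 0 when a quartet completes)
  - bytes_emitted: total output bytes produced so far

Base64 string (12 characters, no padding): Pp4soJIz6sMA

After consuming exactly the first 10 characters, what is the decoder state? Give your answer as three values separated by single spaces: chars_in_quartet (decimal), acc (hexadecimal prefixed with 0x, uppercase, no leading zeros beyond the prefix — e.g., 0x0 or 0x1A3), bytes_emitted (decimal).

After char 0 ('P'=15): chars_in_quartet=1 acc=0xF bytes_emitted=0
After char 1 ('p'=41): chars_in_quartet=2 acc=0x3E9 bytes_emitted=0
After char 2 ('4'=56): chars_in_quartet=3 acc=0xFA78 bytes_emitted=0
After char 3 ('s'=44): chars_in_quartet=4 acc=0x3E9E2C -> emit 3E 9E 2C, reset; bytes_emitted=3
After char 4 ('o'=40): chars_in_quartet=1 acc=0x28 bytes_emitted=3
After char 5 ('J'=9): chars_in_quartet=2 acc=0xA09 bytes_emitted=3
After char 6 ('I'=8): chars_in_quartet=3 acc=0x28248 bytes_emitted=3
After char 7 ('z'=51): chars_in_quartet=4 acc=0xA09233 -> emit A0 92 33, reset; bytes_emitted=6
After char 8 ('6'=58): chars_in_quartet=1 acc=0x3A bytes_emitted=6
After char 9 ('s'=44): chars_in_quartet=2 acc=0xEAC bytes_emitted=6

Answer: 2 0xEAC 6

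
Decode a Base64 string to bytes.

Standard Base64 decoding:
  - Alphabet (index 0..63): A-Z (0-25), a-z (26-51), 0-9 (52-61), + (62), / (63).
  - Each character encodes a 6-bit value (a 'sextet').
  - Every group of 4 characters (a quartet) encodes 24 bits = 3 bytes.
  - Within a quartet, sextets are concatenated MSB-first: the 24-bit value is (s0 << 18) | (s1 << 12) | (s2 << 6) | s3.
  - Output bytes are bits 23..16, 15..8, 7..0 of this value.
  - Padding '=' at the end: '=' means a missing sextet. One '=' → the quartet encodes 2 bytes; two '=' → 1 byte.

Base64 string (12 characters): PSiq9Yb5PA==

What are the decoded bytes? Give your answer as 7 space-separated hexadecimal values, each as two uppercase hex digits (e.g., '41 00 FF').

After char 0 ('P'=15): chars_in_quartet=1 acc=0xF bytes_emitted=0
After char 1 ('S'=18): chars_in_quartet=2 acc=0x3D2 bytes_emitted=0
After char 2 ('i'=34): chars_in_quartet=3 acc=0xF4A2 bytes_emitted=0
After char 3 ('q'=42): chars_in_quartet=4 acc=0x3D28AA -> emit 3D 28 AA, reset; bytes_emitted=3
After char 4 ('9'=61): chars_in_quartet=1 acc=0x3D bytes_emitted=3
After char 5 ('Y'=24): chars_in_quartet=2 acc=0xF58 bytes_emitted=3
After char 6 ('b'=27): chars_in_quartet=3 acc=0x3D61B bytes_emitted=3
After char 7 ('5'=57): chars_in_quartet=4 acc=0xF586F9 -> emit F5 86 F9, reset; bytes_emitted=6
After char 8 ('P'=15): chars_in_quartet=1 acc=0xF bytes_emitted=6
After char 9 ('A'=0): chars_in_quartet=2 acc=0x3C0 bytes_emitted=6
Padding '==': partial quartet acc=0x3C0 -> emit 3C; bytes_emitted=7

Answer: 3D 28 AA F5 86 F9 3C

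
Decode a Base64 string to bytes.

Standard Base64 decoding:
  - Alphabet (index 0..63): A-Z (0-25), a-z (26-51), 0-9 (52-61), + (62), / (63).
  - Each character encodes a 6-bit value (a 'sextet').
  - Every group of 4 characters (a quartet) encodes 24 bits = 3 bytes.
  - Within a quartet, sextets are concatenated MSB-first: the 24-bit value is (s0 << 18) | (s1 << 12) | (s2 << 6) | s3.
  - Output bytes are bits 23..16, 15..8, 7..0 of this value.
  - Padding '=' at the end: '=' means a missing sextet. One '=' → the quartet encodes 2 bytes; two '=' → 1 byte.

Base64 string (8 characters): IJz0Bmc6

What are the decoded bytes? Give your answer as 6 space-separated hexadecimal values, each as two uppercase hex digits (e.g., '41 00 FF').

Answer: 20 9C F4 06 67 3A

Derivation:
After char 0 ('I'=8): chars_in_quartet=1 acc=0x8 bytes_emitted=0
After char 1 ('J'=9): chars_in_quartet=2 acc=0x209 bytes_emitted=0
After char 2 ('z'=51): chars_in_quartet=3 acc=0x8273 bytes_emitted=0
After char 3 ('0'=52): chars_in_quartet=4 acc=0x209CF4 -> emit 20 9C F4, reset; bytes_emitted=3
After char 4 ('B'=1): chars_in_quartet=1 acc=0x1 bytes_emitted=3
After char 5 ('m'=38): chars_in_quartet=2 acc=0x66 bytes_emitted=3
After char 6 ('c'=28): chars_in_quartet=3 acc=0x199C bytes_emitted=3
After char 7 ('6'=58): chars_in_quartet=4 acc=0x6673A -> emit 06 67 3A, reset; bytes_emitted=6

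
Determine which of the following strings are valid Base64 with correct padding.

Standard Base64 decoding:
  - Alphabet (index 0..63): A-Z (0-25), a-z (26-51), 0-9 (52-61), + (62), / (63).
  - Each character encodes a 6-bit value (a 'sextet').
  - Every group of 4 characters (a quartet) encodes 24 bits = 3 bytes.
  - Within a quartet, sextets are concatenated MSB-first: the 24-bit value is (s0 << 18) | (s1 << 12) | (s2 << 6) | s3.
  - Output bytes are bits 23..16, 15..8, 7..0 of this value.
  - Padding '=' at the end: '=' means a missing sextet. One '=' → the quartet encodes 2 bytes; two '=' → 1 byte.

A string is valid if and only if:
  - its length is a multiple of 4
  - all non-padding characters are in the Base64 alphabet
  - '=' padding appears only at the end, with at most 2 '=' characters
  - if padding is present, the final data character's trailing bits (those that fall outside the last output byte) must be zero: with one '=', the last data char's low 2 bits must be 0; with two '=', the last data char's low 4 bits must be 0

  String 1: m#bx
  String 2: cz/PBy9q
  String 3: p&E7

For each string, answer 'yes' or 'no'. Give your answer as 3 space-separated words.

Answer: no yes no

Derivation:
String 1: 'm#bx' → invalid (bad char(s): ['#'])
String 2: 'cz/PBy9q' → valid
String 3: 'p&E7' → invalid (bad char(s): ['&'])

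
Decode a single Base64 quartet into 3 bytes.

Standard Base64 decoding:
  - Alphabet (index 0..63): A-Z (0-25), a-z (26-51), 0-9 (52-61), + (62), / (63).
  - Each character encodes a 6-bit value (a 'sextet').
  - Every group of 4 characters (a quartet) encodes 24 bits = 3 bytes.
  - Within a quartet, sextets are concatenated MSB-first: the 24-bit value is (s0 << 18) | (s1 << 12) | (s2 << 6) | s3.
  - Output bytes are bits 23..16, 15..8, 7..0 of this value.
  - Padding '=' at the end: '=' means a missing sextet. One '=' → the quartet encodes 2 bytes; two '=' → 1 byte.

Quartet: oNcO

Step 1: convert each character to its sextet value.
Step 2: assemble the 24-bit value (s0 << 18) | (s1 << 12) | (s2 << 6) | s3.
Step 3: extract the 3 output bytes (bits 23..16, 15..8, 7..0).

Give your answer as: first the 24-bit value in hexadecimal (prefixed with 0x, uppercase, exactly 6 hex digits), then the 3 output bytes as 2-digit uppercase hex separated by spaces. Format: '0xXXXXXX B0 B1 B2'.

Sextets: o=40, N=13, c=28, O=14
24-bit: (40<<18) | (13<<12) | (28<<6) | 14
      = 0xA00000 | 0x00D000 | 0x000700 | 0x00000E
      = 0xA0D70E
Bytes: (v>>16)&0xFF=A0, (v>>8)&0xFF=D7, v&0xFF=0E

Answer: 0xA0D70E A0 D7 0E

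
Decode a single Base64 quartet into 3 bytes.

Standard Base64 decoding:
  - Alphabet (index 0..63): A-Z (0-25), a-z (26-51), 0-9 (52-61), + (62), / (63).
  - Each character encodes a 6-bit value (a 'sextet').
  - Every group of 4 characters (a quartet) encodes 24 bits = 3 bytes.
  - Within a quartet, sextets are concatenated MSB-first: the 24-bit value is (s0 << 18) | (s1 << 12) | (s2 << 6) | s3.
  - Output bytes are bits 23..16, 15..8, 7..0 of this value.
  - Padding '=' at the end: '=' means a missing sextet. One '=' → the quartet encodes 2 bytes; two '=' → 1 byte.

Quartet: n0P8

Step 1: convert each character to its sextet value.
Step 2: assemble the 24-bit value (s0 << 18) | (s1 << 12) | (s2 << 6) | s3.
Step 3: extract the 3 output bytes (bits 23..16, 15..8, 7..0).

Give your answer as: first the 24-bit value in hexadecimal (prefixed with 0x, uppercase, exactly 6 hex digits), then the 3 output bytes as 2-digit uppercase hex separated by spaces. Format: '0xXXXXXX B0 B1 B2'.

Answer: 0x9F43FC 9F 43 FC

Derivation:
Sextets: n=39, 0=52, P=15, 8=60
24-bit: (39<<18) | (52<<12) | (15<<6) | 60
      = 0x9C0000 | 0x034000 | 0x0003C0 | 0x00003C
      = 0x9F43FC
Bytes: (v>>16)&0xFF=9F, (v>>8)&0xFF=43, v&0xFF=FC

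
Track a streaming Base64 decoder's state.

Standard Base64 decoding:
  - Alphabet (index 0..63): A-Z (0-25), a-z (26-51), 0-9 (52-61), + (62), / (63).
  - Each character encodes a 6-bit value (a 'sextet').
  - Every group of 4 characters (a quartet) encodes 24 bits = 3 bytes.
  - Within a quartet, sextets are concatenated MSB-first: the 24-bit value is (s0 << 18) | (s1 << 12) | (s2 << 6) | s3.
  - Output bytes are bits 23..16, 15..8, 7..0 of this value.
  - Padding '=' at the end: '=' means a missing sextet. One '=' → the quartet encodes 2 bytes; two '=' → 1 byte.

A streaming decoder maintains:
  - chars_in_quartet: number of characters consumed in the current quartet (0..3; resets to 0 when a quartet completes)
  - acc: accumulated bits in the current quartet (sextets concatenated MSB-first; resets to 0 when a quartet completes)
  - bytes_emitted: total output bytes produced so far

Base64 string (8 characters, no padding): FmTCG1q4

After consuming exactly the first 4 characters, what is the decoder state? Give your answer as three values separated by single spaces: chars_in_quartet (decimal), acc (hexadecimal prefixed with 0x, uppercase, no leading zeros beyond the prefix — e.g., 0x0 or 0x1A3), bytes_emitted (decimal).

After char 0 ('F'=5): chars_in_quartet=1 acc=0x5 bytes_emitted=0
After char 1 ('m'=38): chars_in_quartet=2 acc=0x166 bytes_emitted=0
After char 2 ('T'=19): chars_in_quartet=3 acc=0x5993 bytes_emitted=0
After char 3 ('C'=2): chars_in_quartet=4 acc=0x1664C2 -> emit 16 64 C2, reset; bytes_emitted=3

Answer: 0 0x0 3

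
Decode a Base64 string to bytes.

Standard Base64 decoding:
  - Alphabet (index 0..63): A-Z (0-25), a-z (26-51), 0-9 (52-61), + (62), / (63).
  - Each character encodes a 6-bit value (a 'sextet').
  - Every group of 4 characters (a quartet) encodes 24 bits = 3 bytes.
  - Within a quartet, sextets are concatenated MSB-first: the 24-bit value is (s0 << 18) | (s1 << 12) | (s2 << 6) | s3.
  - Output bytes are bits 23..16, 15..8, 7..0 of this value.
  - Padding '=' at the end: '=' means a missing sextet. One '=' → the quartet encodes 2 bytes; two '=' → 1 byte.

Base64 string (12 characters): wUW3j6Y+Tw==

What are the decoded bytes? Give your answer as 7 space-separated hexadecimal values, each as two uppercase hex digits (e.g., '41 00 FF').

Answer: C1 45 B7 8F A6 3E 4F

Derivation:
After char 0 ('w'=48): chars_in_quartet=1 acc=0x30 bytes_emitted=0
After char 1 ('U'=20): chars_in_quartet=2 acc=0xC14 bytes_emitted=0
After char 2 ('W'=22): chars_in_quartet=3 acc=0x30516 bytes_emitted=0
After char 3 ('3'=55): chars_in_quartet=4 acc=0xC145B7 -> emit C1 45 B7, reset; bytes_emitted=3
After char 4 ('j'=35): chars_in_quartet=1 acc=0x23 bytes_emitted=3
After char 5 ('6'=58): chars_in_quartet=2 acc=0x8FA bytes_emitted=3
After char 6 ('Y'=24): chars_in_quartet=3 acc=0x23E98 bytes_emitted=3
After char 7 ('+'=62): chars_in_quartet=4 acc=0x8FA63E -> emit 8F A6 3E, reset; bytes_emitted=6
After char 8 ('T'=19): chars_in_quartet=1 acc=0x13 bytes_emitted=6
After char 9 ('w'=48): chars_in_quartet=2 acc=0x4F0 bytes_emitted=6
Padding '==': partial quartet acc=0x4F0 -> emit 4F; bytes_emitted=7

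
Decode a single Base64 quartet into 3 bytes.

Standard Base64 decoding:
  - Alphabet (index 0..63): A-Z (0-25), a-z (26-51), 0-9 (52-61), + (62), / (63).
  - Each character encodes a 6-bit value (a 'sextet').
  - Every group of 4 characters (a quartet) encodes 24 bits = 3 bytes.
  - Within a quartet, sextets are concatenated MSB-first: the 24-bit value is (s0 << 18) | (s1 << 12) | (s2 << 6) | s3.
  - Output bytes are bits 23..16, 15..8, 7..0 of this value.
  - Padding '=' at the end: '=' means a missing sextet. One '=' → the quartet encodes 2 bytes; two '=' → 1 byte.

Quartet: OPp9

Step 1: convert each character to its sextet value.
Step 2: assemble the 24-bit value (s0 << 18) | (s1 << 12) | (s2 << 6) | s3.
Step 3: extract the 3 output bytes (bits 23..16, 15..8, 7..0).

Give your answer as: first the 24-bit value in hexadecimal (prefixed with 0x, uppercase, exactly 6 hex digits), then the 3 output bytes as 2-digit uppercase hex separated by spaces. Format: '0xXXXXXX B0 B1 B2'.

Sextets: O=14, P=15, p=41, 9=61
24-bit: (14<<18) | (15<<12) | (41<<6) | 61
      = 0x380000 | 0x00F000 | 0x000A40 | 0x00003D
      = 0x38FA7D
Bytes: (v>>16)&0xFF=38, (v>>8)&0xFF=FA, v&0xFF=7D

Answer: 0x38FA7D 38 FA 7D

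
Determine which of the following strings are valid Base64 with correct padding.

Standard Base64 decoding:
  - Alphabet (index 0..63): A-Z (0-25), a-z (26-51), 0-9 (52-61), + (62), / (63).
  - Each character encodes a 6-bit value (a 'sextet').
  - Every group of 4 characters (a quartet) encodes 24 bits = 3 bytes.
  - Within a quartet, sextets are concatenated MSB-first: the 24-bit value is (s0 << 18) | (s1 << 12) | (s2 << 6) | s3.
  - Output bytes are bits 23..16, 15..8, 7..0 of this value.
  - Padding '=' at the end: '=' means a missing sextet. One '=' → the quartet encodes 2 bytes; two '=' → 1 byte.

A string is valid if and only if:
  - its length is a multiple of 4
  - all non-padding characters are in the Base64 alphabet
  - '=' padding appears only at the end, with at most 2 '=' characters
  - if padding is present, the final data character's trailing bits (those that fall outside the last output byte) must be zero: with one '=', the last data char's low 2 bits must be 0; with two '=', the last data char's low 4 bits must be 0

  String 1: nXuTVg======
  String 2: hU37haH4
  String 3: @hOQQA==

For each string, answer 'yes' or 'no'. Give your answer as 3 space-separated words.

Answer: no yes no

Derivation:
String 1: 'nXuTVg======' → invalid (6 pad chars (max 2))
String 2: 'hU37haH4' → valid
String 3: '@hOQQA==' → invalid (bad char(s): ['@'])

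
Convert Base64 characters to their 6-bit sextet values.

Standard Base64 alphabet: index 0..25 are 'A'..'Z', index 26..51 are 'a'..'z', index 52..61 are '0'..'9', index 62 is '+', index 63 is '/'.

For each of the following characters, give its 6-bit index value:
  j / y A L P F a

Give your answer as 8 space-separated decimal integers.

'j': a..z range, 26 + ord('j') − ord('a') = 35
'/': index 63
'y': a..z range, 26 + ord('y') − ord('a') = 50
'A': A..Z range, ord('A') − ord('A') = 0
'L': A..Z range, ord('L') − ord('A') = 11
'P': A..Z range, ord('P') − ord('A') = 15
'F': A..Z range, ord('F') − ord('A') = 5
'a': a..z range, 26 + ord('a') − ord('a') = 26

Answer: 35 63 50 0 11 15 5 26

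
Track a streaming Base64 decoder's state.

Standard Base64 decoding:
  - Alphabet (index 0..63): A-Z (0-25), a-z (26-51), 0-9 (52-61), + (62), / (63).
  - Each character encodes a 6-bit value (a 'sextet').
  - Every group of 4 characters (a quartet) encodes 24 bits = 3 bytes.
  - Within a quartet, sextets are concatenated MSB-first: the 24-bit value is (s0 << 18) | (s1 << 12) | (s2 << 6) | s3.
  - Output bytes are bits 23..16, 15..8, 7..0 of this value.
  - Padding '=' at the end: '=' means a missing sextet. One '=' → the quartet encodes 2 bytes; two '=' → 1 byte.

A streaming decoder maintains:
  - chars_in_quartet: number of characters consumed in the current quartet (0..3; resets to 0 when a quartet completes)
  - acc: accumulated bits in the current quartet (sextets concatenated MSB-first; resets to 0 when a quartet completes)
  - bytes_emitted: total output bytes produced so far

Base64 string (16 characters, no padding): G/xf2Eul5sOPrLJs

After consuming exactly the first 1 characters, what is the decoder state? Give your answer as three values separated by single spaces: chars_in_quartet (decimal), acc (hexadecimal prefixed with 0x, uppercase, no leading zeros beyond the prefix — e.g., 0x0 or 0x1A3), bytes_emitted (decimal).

Answer: 1 0x6 0

Derivation:
After char 0 ('G'=6): chars_in_quartet=1 acc=0x6 bytes_emitted=0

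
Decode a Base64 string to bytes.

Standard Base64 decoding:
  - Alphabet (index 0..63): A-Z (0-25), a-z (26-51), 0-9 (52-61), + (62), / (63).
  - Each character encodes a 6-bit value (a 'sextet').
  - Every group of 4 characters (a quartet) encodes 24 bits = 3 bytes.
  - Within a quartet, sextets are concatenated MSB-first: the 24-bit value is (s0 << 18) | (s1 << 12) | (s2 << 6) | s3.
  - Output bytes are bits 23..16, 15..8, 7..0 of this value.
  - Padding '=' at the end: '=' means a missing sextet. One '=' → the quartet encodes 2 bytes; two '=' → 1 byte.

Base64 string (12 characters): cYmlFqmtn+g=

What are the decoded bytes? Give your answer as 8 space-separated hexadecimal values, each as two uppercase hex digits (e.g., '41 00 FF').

After char 0 ('c'=28): chars_in_quartet=1 acc=0x1C bytes_emitted=0
After char 1 ('Y'=24): chars_in_quartet=2 acc=0x718 bytes_emitted=0
After char 2 ('m'=38): chars_in_quartet=3 acc=0x1C626 bytes_emitted=0
After char 3 ('l'=37): chars_in_quartet=4 acc=0x7189A5 -> emit 71 89 A5, reset; bytes_emitted=3
After char 4 ('F'=5): chars_in_quartet=1 acc=0x5 bytes_emitted=3
After char 5 ('q'=42): chars_in_quartet=2 acc=0x16A bytes_emitted=3
After char 6 ('m'=38): chars_in_quartet=3 acc=0x5AA6 bytes_emitted=3
After char 7 ('t'=45): chars_in_quartet=4 acc=0x16A9AD -> emit 16 A9 AD, reset; bytes_emitted=6
After char 8 ('n'=39): chars_in_quartet=1 acc=0x27 bytes_emitted=6
After char 9 ('+'=62): chars_in_quartet=2 acc=0x9FE bytes_emitted=6
After char 10 ('g'=32): chars_in_quartet=3 acc=0x27FA0 bytes_emitted=6
Padding '=': partial quartet acc=0x27FA0 -> emit 9F E8; bytes_emitted=8

Answer: 71 89 A5 16 A9 AD 9F E8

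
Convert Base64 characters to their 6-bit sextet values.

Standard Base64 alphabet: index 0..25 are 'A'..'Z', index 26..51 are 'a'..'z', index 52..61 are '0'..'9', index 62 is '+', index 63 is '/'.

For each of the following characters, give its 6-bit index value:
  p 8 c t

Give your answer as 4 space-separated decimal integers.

Answer: 41 60 28 45

Derivation:
'p': a..z range, 26 + ord('p') − ord('a') = 41
'8': 0..9 range, 52 + ord('8') − ord('0') = 60
'c': a..z range, 26 + ord('c') − ord('a') = 28
't': a..z range, 26 + ord('t') − ord('a') = 45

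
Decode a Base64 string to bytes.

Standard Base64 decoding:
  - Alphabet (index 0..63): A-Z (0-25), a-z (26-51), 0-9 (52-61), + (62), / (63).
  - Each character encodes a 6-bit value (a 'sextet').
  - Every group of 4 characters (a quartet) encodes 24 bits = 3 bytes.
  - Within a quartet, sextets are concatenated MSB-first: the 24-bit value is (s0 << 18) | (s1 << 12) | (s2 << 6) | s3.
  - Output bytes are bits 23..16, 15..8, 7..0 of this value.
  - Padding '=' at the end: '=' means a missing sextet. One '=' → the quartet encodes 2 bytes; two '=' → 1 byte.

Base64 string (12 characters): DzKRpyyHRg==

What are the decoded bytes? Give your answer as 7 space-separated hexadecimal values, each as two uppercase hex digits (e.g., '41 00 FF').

Answer: 0F 32 91 A7 2C 87 46

Derivation:
After char 0 ('D'=3): chars_in_quartet=1 acc=0x3 bytes_emitted=0
After char 1 ('z'=51): chars_in_quartet=2 acc=0xF3 bytes_emitted=0
After char 2 ('K'=10): chars_in_quartet=3 acc=0x3CCA bytes_emitted=0
After char 3 ('R'=17): chars_in_quartet=4 acc=0xF3291 -> emit 0F 32 91, reset; bytes_emitted=3
After char 4 ('p'=41): chars_in_quartet=1 acc=0x29 bytes_emitted=3
After char 5 ('y'=50): chars_in_quartet=2 acc=0xA72 bytes_emitted=3
After char 6 ('y'=50): chars_in_quartet=3 acc=0x29CB2 bytes_emitted=3
After char 7 ('H'=7): chars_in_quartet=4 acc=0xA72C87 -> emit A7 2C 87, reset; bytes_emitted=6
After char 8 ('R'=17): chars_in_quartet=1 acc=0x11 bytes_emitted=6
After char 9 ('g'=32): chars_in_quartet=2 acc=0x460 bytes_emitted=6
Padding '==': partial quartet acc=0x460 -> emit 46; bytes_emitted=7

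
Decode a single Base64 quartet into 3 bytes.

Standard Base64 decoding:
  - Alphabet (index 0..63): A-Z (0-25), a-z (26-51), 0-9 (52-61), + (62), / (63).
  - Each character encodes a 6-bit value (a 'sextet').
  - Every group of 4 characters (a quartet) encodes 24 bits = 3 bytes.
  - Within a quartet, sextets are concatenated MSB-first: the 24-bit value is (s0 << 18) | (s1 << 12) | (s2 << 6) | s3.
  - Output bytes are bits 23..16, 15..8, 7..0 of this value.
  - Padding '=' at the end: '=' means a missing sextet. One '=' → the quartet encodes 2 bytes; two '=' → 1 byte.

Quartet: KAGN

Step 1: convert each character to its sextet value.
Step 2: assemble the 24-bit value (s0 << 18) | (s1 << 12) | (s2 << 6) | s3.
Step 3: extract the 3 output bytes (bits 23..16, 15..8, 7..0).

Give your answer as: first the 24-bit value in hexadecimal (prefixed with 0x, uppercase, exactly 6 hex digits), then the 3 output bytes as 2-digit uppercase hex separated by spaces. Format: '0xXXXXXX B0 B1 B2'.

Sextets: K=10, A=0, G=6, N=13
24-bit: (10<<18) | (0<<12) | (6<<6) | 13
      = 0x280000 | 0x000000 | 0x000180 | 0x00000D
      = 0x28018D
Bytes: (v>>16)&0xFF=28, (v>>8)&0xFF=01, v&0xFF=8D

Answer: 0x28018D 28 01 8D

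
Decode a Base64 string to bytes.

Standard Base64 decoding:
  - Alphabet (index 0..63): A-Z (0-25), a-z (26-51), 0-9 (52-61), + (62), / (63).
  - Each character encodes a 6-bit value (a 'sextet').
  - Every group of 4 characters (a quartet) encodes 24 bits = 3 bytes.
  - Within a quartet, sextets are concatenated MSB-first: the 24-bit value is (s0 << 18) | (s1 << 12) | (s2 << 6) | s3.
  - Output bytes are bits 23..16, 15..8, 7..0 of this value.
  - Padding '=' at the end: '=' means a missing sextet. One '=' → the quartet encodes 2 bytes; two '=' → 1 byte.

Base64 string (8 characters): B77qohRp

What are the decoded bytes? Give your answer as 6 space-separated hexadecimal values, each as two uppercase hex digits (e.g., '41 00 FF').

Answer: 07 BE EA A2 14 69

Derivation:
After char 0 ('B'=1): chars_in_quartet=1 acc=0x1 bytes_emitted=0
After char 1 ('7'=59): chars_in_quartet=2 acc=0x7B bytes_emitted=0
After char 2 ('7'=59): chars_in_quartet=3 acc=0x1EFB bytes_emitted=0
After char 3 ('q'=42): chars_in_quartet=4 acc=0x7BEEA -> emit 07 BE EA, reset; bytes_emitted=3
After char 4 ('o'=40): chars_in_quartet=1 acc=0x28 bytes_emitted=3
After char 5 ('h'=33): chars_in_quartet=2 acc=0xA21 bytes_emitted=3
After char 6 ('R'=17): chars_in_quartet=3 acc=0x28851 bytes_emitted=3
After char 7 ('p'=41): chars_in_quartet=4 acc=0xA21469 -> emit A2 14 69, reset; bytes_emitted=6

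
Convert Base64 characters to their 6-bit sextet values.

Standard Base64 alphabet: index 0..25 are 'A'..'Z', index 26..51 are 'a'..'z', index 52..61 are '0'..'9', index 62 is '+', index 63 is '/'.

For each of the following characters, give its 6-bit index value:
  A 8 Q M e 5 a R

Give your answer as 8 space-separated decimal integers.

'A': A..Z range, ord('A') − ord('A') = 0
'8': 0..9 range, 52 + ord('8') − ord('0') = 60
'Q': A..Z range, ord('Q') − ord('A') = 16
'M': A..Z range, ord('M') − ord('A') = 12
'e': a..z range, 26 + ord('e') − ord('a') = 30
'5': 0..9 range, 52 + ord('5') − ord('0') = 57
'a': a..z range, 26 + ord('a') − ord('a') = 26
'R': A..Z range, ord('R') − ord('A') = 17

Answer: 0 60 16 12 30 57 26 17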